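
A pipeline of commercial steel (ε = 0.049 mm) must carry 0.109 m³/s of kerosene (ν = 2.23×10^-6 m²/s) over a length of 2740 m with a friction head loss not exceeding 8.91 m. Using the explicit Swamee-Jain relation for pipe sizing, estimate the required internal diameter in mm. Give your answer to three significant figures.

Swamee-Jain (Type III): D = 0.66·[ε^1.25·(LQ²/(gh_f))^4.75 + ν·Q^9.4·(L/(gh_f))^5.2]^0.04
LQ²/(gh_f) = 0.3724; L/(gh_f) = 31.35
Term 1 = ε^1.25·(…)^4.75 = 3.76×10^-8; Term 2 = ν·Q^9.4·(…)^5.2 = 1.20×10^-7
D = 0.66·(3.76×10^-8 + 1.20×10^-7)^0.04 = 0.3528 m = 353 mm
Check: V = 1.12 m/s, Re = 1.76×10^5, f = 0.01700, h_f = 8.37 m ≈ 8.91 m ✓

D ≈ 353 mm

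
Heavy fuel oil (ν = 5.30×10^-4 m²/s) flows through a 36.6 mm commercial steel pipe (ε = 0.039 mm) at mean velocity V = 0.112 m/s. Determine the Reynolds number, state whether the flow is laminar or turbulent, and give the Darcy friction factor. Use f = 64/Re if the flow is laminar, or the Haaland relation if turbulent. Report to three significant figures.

Re = VD/ν = 0.1120·0.0366/5.30×10^-4 = 7.73
Re < 2300 → laminar → f = 64/Re = 8.275

Re ≈ 7.73; laminar; f = 64/Re ≈ 8.27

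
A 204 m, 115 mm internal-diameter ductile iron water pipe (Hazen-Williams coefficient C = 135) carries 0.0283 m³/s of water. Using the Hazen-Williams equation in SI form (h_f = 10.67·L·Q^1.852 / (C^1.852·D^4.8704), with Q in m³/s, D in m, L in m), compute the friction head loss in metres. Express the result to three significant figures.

h_f = 10.67·204·0.0283^1.852 / (135^1.852·0.115^4.8704) = 12.59 m

h_f ≈ 12.6 m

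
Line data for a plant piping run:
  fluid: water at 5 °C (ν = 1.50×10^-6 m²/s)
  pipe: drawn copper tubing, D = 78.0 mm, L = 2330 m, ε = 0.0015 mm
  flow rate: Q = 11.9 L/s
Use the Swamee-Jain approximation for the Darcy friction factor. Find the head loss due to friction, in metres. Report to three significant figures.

h_f ≈ 161 m

V = 4Q/(πD²) = 4·0.0119/(π·0.0780²) = 2.490 m/s
Re = VD/ν = 2.490·0.0780/1.50×10^-6 = 1.30×10^5 → turbulent
ε/D = 0.0015/78.0 = 1.92×10^-5
Swamee-Jain: f = 0.01707
h_f = f(L/D)V²/(2g) = 0.01707·(2330/0.0780)·2.490²/(2·9.81) = 161.2 m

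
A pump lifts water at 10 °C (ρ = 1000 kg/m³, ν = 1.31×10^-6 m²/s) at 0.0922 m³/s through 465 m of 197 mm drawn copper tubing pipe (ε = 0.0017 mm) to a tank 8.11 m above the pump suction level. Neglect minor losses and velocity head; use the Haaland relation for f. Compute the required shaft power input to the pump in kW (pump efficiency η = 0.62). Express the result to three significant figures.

V = 4Q/(πD²) = 3.025 m/s; Re = 4.55×10^5; ε/D = 8.63×10^-6; f = 0.01338
h_f = f(L/D)V²/2g = 14.73 m
Total head H = z + h_f = 8.11 + 14.73 = 22.84 m
P_hyd = ρgQH = 1000·9.81·0.0922·22.84 = 20.65 kW
P_shaft = P_hyd/η = 20.65/0.62 = 33.31 kW

P_shaft ≈ 33.3 kW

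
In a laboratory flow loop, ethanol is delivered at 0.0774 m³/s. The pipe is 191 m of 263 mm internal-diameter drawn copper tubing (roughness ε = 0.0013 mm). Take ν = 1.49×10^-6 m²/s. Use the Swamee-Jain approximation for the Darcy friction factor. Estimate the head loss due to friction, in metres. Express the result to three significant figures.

V = 4Q/(πD²) = 4·0.0774/(π·0.263²) = 1.425 m/s
Re = VD/ν = 1.425·0.263/1.49×10^-6 = 2.51×10^5 → turbulent
ε/D = 0.0013/263 = 4.94×10^-6
Swamee-Jain: f = 0.01491
h_f = f(L/D)V²/(2g) = 0.01491·(191/0.263)·1.425²/(2·9.81) = 1.121 m

h_f ≈ 1.12 m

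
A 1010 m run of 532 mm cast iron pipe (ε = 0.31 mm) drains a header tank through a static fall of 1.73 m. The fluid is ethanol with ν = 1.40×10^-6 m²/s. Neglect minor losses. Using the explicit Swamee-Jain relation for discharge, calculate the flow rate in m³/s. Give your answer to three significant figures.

Swamee-Jain (Type II): Q = -0.965·√(gD⁵h_f/L)·ln[ε/(3.7D) + √(3.17ν²L/(gD³h_f))]
√(gD⁵h_f/L) = √(9.81·0.532⁵·1.73/1010) = 0.02676
ε/(3.7D) = 1.57×10^-4; √(3.17ν²L/(gD³h_f)) = 4.96×10^-5
Q = -0.965·0.02676·ln(2.070×10^-4) = 0.2190 m³/s
Check: V = 0.985 m/s, Re = 3.74×10^5, f = 0.01854, h_f = 1.74 m ≈ 1.73 m ✓

Q ≈ 0.219 m³/s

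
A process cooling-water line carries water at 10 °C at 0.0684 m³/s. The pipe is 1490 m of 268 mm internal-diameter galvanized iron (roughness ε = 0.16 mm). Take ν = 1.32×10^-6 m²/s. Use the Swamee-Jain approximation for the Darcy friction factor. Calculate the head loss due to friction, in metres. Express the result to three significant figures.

V = 4Q/(πD²) = 4·0.0684/(π·0.268²) = 1.213 m/s
Re = VD/ν = 1.213·0.268/1.32×10^-6 = 2.46×10^5 → turbulent
ε/D = 0.16/268 = 5.97×10^-4
Swamee-Jain: f = 0.01912
h_f = f(L/D)V²/(2g) = 0.01912·(1490/0.268)·1.213²/(2·9.81) = 7.965 m

h_f ≈ 7.97 m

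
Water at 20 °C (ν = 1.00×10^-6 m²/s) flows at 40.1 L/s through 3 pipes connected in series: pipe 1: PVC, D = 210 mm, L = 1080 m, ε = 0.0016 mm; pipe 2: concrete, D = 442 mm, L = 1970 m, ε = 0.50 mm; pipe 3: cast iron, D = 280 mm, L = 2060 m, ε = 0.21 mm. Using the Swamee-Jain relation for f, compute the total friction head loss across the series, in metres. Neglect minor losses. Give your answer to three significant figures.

Pipe 1: V = 1.158 m/s, Re = 2.43×10^5, ε/D = 7.62×10^-6, f = 0.01504, h_1 = f(L/D)V²/2g = 5.283 m
Pipe 2: V = 0.2613 m/s, Re = 1.16×10^5, ε/D = 0.00113, f = 0.02251, h_2 = f(L/D)V²/2g = 0.3493 m
Pipe 3: V = 0.6512 m/s, Re = 1.82×10^5, ε/D = 7.50×10^-4, f = 0.02028, h_3 = f(L/D)V²/2g = 3.226 m
Series → Q common, losses add: H = Σh = 8.858 m

H ≈ 8.86 m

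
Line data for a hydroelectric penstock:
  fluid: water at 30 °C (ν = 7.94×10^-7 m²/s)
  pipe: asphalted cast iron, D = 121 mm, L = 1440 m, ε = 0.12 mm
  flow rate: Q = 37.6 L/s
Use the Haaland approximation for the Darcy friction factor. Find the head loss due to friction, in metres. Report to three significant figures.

h_f ≈ 131 m

V = 4Q/(πD²) = 4·0.0376/(π·0.121²) = 3.270 m/s
Re = VD/ν = 3.270·0.121/7.94×10^-7 = 4.98×10^5 → turbulent
ε/D = 0.12/121 = 9.92×10^-4
Haaland: f = 0.02016
h_f = f(L/D)V²/(2g) = 0.02016·(1440/0.121)·3.270²/(2·9.81) = 130.8 m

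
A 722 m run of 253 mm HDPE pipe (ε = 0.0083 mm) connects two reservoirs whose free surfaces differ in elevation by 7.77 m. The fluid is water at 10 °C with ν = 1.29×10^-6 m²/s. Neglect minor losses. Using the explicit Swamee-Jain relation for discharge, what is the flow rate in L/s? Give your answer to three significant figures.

Q ≈ 97.4 L/s

Swamee-Jain (Type II): Q = -0.965·√(gD⁵h_f/L)·ln[ε/(3.7D) + √(3.17ν²L/(gD³h_f))]
√(gD⁵h_f/L) = √(9.81·0.253⁵·7.77/722) = 0.01046
ε/(3.7D) = 8.87×10^-6; √(3.17ν²L/(gD³h_f)) = 5.55×10^-5
Q = -0.965·0.01046·ln(6.441×10^-5) = 0.09742 m³/s
Check: V = 1.94 m/s, Re = 3.80×10^5, f = 0.01419, h_f = 7.75 m ≈ 7.77 m ✓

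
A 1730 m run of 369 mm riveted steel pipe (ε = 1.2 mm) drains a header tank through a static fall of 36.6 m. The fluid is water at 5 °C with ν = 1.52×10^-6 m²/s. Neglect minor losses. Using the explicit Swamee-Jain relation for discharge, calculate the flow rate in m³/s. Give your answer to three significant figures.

Q ≈ 0.255 m³/s

Swamee-Jain (Type II): Q = -0.965·√(gD⁵h_f/L)·ln[ε/(3.7D) + √(3.17ν²L/(gD³h_f))]
√(gD⁵h_f/L) = √(9.81·0.369⁵·36.6/1730) = 0.03768
ε/(3.7D) = 8.79×10^-4; √(3.17ν²L/(gD³h_f)) = 2.65×10^-5
Q = -0.965·0.03768·ln(9.054×10^-4) = 0.2548 m³/s
Check: V = 2.38 m/s, Re = 5.78×10^5, f = 0.02709, h_f = 36.7 m ≈ 36.6 m ✓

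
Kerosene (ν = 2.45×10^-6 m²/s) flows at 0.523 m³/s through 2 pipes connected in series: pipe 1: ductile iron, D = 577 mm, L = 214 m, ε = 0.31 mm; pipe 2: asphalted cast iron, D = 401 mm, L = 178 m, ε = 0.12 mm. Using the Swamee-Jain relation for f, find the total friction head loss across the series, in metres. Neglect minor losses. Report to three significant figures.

H ≈ 7.60 m

Pipe 1: V = 2.000 m/s, Re = 4.71×10^5, ε/D = 5.37×10^-4, f = 0.01806, h_1 = f(L/D)V²/2g = 1.366 m
Pipe 2: V = 4.141 m/s, Re = 6.78×10^5, ε/D = 2.99×10^-4, f = 0.01606, h_2 = f(L/D)V²/2g = 6.230 m
Series → Q common, losses add: H = Σh = 7.596 m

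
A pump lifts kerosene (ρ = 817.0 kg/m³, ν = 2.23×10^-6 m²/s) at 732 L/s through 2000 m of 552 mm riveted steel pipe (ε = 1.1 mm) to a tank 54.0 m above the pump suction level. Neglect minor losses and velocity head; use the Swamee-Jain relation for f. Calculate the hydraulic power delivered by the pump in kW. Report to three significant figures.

V = 4Q/(πD²) = 3.059 m/s; Re = 7.57×10^5; ε/D = 0.00199; f = 0.02373
h_f = f(L/D)V²/2g = 41.00 m
Total head H = z + h_f = 54.0 + 41.00 = 95.00 m
P_hyd = ρgQH = 817.0·9.81·0.732·95.00 = 557.4 kW

P_hyd ≈ 557 kW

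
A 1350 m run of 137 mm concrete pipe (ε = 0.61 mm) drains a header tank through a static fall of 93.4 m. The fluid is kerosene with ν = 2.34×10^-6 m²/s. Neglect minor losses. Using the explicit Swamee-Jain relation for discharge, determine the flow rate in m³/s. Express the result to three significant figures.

Swamee-Jain (Type II): Q = -0.965·√(gD⁵h_f/L)·ln[ε/(3.7D) + √(3.17ν²L/(gD³h_f))]
√(gD⁵h_f/L) = √(9.81·0.137⁵·93.4/1350) = 0.005723
ε/(3.7D) = 0.00120; √(3.17ν²L/(gD³h_f)) = 9.97×10^-5
Q = -0.965·0.005723·ln(0.001303) = 0.03669 m³/s
Check: V = 2.49 m/s, Re = 1.46×10^5, f = 0.03024, h_f = 94.1 m ≈ 93.4 m ✓

Q ≈ 0.0367 m³/s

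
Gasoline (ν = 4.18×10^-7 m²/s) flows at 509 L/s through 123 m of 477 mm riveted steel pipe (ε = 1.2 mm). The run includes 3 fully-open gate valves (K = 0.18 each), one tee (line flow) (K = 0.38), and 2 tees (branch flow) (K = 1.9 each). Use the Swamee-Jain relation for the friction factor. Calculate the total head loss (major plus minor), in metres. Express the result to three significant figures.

V = 4Q/(πD²) = 2.848 m/s; V²/2g = 0.4135 m
Re = 3.25×10^6, ε/D = 0.00252 → f = 0.02500 (Swamee-Jain)
Major: h_f = f(L/D)·V²/2g = 0.02500·257.9·0.4135 = 2.665 m
Minor: ΣK = 4.72; h_m = ΣK·V²/2g = 1.952 m
Total H_L = 2.665 + 1.952 = 4.617 m

H_L ≈ 4.62 m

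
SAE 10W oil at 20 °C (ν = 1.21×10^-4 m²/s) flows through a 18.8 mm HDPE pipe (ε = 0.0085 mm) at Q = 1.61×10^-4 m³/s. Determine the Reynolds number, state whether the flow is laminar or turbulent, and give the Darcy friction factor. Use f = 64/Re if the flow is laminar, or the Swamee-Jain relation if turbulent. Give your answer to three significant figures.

Re ≈ 90.1; laminar; f = 64/Re ≈ 0.710

V = 4Q/(πD²) = 0.5800 m/s
Re = VD/ν = 0.5800·0.0188/1.21×10^-4 = 90.1
Re < 2300 → laminar → f = 64/Re = 0.7102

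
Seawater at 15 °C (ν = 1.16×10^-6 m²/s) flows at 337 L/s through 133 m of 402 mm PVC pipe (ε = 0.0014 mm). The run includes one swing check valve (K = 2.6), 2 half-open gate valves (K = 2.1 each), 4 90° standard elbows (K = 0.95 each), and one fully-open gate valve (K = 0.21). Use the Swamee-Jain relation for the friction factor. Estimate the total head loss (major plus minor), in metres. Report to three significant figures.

H_L ≈ 5.29 m

V = 4Q/(πD²) = 2.655 m/s; V²/2g = 0.3593 m
Re = 9.20×10^5, ε/D = 3.48×10^-6 → f = 0.01185 (Swamee-Jain)
Major: h_f = f(L/D)·V²/2g = 0.01185·330.8·0.3593 = 1.409 m
Minor: ΣK = 10.8; h_m = ΣK·V²/2g = 3.884 m
Total H_L = 1.409 + 3.884 = 5.293 m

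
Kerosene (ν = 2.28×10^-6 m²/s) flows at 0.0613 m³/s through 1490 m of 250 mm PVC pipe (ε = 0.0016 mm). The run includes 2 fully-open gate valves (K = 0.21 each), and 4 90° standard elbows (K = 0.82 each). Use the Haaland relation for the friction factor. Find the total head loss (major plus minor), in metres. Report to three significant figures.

H_L ≈ 8.22 m

V = 4Q/(πD²) = 1.249 m/s; V²/2g = 0.07948 m
Re = 1.37×10^5, ε/D = 6.40×10^-6 → f = 0.01674 (Haaland)
Major: h_f = f(L/D)·V²/2g = 0.01674·5960·0.07948 = 7.929 m
Minor: ΣK = 3.70; h_m = ΣK·V²/2g = 0.2941 m
Total H_L = 7.929 + 0.2941 = 8.223 m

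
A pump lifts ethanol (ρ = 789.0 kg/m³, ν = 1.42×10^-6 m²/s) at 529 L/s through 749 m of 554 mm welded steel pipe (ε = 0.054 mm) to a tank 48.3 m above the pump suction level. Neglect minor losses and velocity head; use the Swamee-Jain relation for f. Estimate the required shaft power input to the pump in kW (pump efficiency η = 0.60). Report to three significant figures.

P_shaft ≈ 361 kW

V = 4Q/(πD²) = 2.195 m/s; Re = 8.56×10^5; ε/D = 9.75×10^-5; f = 0.01365
h_f = f(L/D)V²/2g = 4.532 m
Total head H = z + h_f = 48.3 + 4.532 = 52.83 m
P_hyd = ρgQH = 789.0·9.81·0.529·52.83 = 216.3 kW
P_shaft = P_hyd/η = 216.3/0.60 = 360.5 kW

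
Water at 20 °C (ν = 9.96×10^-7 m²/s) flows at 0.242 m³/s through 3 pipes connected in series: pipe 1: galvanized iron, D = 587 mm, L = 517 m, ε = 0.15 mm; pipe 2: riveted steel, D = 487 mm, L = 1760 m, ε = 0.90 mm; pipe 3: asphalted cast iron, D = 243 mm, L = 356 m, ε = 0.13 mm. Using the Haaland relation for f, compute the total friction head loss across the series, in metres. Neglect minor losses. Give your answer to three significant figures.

H ≈ 43.0 m

Pipe 1: V = 0.8942 m/s, Re = 5.27×10^5, ε/D = 2.56×10^-4, f = 0.01573, h_1 = f(L/D)V²/2g = 0.5646 m
Pipe 2: V = 1.299 m/s, Re = 6.35×10^5, ε/D = 0.00185, f = 0.02325, h_2 = f(L/D)V²/2g = 7.229 m
Pipe 3: V = 5.218 m/s, Re = 1.27×10^6, ε/D = 5.35×10^-4, f = 0.01732, h_3 = f(L/D)V²/2g = 35.22 m
Series → Q common, losses add: H = Σh = 43.01 m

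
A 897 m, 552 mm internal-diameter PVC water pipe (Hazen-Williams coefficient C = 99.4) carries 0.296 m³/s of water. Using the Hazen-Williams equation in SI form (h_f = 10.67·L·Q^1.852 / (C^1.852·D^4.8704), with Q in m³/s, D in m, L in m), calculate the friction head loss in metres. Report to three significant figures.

h_f = 10.67·897·0.296^1.852 / (99.4^1.852·0.552^4.8704) = 3.627 m

h_f ≈ 3.63 m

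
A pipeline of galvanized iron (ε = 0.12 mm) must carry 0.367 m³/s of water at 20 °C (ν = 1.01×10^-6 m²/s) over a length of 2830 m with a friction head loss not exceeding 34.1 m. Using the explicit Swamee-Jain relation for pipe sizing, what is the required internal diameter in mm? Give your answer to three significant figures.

D ≈ 434 mm

Swamee-Jain (Type III): D = 0.66·[ε^1.25·(LQ²/(gh_f))^4.75 + ν·Q^9.4·(L/(gh_f))^5.2]^0.04
LQ²/(gh_f) = 1.139; L/(gh_f) = 8.460
Term 1 = ε^1.25·(…)^4.75 = 2.33×10^-5; Term 2 = ν·Q^9.4·(…)^5.2 = 5.43×10^-6
D = 0.66·(2.33×10^-5 + 5.43×10^-6)^0.04 = 0.4344 m = 434 mm
Check: V = 2.48 m/s, Re = 1.07×10^6, f = 0.01550, h_f = 31.5 m ≈ 34.1 m ✓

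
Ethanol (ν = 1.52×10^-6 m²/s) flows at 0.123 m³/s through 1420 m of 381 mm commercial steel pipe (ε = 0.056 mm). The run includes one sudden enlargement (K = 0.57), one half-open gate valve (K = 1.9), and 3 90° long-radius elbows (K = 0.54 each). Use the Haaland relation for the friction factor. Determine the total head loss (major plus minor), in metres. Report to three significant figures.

V = 4Q/(πD²) = 1.079 m/s; V²/2g = 0.05932 m
Re = 2.70×10^5, ε/D = 1.47×10^-4 → f = 0.01584 (Haaland)
Major: h_f = f(L/D)·V²/2g = 0.01584·3727·0.05932 = 3.503 m
Minor: ΣK = 4.09; h_m = ΣK·V²/2g = 0.2426 m
Total H_L = 3.503 + 0.2426 = 3.745 m

H_L ≈ 3.75 m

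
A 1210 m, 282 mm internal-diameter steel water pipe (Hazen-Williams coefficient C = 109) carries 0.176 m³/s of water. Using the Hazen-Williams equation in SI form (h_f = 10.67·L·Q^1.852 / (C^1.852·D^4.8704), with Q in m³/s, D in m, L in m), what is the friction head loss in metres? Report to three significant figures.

h_f = 10.67·1210·0.176^1.852 / (109^1.852·0.282^4.8704) = 41.48 m

h_f ≈ 41.5 m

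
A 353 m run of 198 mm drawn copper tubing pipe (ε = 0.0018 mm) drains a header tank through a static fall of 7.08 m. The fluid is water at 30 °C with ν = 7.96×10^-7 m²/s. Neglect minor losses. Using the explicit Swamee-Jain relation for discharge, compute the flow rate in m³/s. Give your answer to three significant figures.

Swamee-Jain (Type II): Q = -0.965·√(gD⁵h_f/L)·ln[ε/(3.7D) + √(3.17ν²L/(gD³h_f))]
√(gD⁵h_f/L) = √(9.81·0.198⁵·7.08/353) = 0.007738
ε/(3.7D) = 2.46×10^-6; √(3.17ν²L/(gD³h_f)) = 3.63×10^-5
Q = -0.965·0.007738·ln(3.872×10^-5) = 0.07586 m³/s
Check: V = 2.46 m/s, Re = 6.13×10^5, f = 0.01279, h_f = 7.06 m ≈ 7.08 m ✓

Q ≈ 0.0759 m³/s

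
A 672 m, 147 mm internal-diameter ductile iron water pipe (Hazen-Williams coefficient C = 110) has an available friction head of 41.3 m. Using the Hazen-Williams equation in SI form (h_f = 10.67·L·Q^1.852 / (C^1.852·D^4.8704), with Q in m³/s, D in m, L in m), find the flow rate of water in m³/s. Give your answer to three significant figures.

Rearranging: Q = [h_f·C^1.852·D^4.8704 / (10.67·L)]^(1/1.852)
Q = [41.3·110^1.852·0.147^4.8704 / (10.67·672)]^0.540 = 0.04389 m³/s

Q ≈ 0.0439 m³/s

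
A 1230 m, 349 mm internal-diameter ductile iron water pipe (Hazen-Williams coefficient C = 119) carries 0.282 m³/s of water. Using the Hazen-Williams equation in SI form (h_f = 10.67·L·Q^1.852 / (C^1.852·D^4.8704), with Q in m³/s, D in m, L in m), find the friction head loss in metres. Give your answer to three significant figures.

h_f ≈ 30.4 m

h_f = 10.67·1230·0.282^1.852 / (119^1.852·0.349^4.8704) = 30.38 m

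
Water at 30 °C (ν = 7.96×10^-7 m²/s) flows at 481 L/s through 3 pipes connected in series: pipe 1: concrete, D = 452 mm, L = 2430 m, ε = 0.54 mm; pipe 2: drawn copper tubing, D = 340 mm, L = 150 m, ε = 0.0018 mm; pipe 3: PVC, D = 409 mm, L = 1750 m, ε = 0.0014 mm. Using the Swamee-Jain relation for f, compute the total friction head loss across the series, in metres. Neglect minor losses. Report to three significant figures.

H ≈ 88.6 m

Pipe 1: V = 2.998 m/s, Re = 1.70×10^6, ε/D = 0.00119, f = 0.02073, h_1 = f(L/D)V²/2g = 51.05 m
Pipe 2: V = 5.298 m/s, Re = 2.26×10^6, ε/D = 5.29×10^-6, f = 0.01038, h_2 = f(L/D)V²/2g = 6.553 m
Pipe 3: V = 3.661 m/s, Re = 1.88×10^6, ε/D = 3.42×10^-6, f = 0.01059, h_3 = f(L/D)V²/2g = 30.96 m
Series → Q common, losses add: H = Σh = 88.57 m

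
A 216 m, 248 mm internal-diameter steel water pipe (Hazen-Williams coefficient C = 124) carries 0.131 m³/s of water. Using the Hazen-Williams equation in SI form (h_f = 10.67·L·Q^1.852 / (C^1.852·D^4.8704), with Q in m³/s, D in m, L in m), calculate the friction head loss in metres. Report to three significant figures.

h_f = 10.67·216·0.131^1.852 / (124^1.852·0.248^4.8704) = 6.310 m

h_f ≈ 6.31 m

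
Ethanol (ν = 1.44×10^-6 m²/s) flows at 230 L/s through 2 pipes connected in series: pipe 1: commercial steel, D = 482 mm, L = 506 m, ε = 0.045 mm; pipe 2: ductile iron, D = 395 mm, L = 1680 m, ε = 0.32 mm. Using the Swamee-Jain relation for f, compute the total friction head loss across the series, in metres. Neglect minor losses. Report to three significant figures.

Pipe 1: V = 1.261 m/s, Re = 4.22×10^5, ε/D = 9.34×10^-5, f = 0.01469, h_1 = f(L/D)V²/2g = 1.249 m
Pipe 2: V = 1.877 m/s, Re = 5.15×10^5, ε/D = 8.10×10^-4, f = 0.01946, h_2 = f(L/D)V²/2g = 14.86 m
Series → Q common, losses add: H = Σh = 16.11 m

H ≈ 16.1 m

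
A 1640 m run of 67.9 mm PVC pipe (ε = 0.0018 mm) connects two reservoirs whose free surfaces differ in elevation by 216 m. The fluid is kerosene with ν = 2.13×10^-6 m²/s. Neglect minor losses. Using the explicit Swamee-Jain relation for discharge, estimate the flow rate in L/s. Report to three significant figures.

Q ≈ 11.3 L/s

Swamee-Jain (Type II): Q = -0.965·√(gD⁵h_f/L)·ln[ε/(3.7D) + √(3.17ν²L/(gD³h_f))]
√(gD⁵h_f/L) = √(9.81·0.0679⁵·216/1640) = 0.001366
ε/(3.7D) = 7.16×10^-6; √(3.17ν²L/(gD³h_f)) = 1.89×10^-4
Q = -0.965·0.001366·ln(1.957×10^-4) = 0.01125 m³/s
Check: V = 3.11 m/s, Re = 9.91×10^4, f = 0.01806, h_f = 215 m ≈ 216 m ✓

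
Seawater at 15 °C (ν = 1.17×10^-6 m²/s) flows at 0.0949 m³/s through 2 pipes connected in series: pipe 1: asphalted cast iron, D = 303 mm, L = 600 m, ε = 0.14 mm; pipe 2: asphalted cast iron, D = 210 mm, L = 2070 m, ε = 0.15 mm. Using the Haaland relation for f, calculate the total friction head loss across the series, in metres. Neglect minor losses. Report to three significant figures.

H ≈ 74.1 m

Pipe 1: V = 1.316 m/s, Re = 3.41×10^5, ε/D = 4.62×10^-4, f = 0.01770, h_1 = f(L/D)V²/2g = 3.094 m
Pipe 2: V = 2.740 m/s, Re = 4.92×10^5, ε/D = 7.14×10^-4, f = 0.01883, h_2 = f(L/D)V²/2g = 71.01 m
Series → Q common, losses add: H = Σh = 74.11 m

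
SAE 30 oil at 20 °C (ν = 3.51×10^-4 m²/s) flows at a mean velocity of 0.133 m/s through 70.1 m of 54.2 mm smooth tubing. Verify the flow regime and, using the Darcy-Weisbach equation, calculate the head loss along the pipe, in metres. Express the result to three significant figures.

h_f ≈ 3.63 m

Re = VD/ν = 0.133·0.05420/3.51×10^-4 = 20.5 → laminar (Re < 2300)
f = 64/Re = 3.116
h_f = f(L/D)V²/(2g) = 3.116·(70.1/0.05420)·0.133²/(2·9.81) = 3.634 m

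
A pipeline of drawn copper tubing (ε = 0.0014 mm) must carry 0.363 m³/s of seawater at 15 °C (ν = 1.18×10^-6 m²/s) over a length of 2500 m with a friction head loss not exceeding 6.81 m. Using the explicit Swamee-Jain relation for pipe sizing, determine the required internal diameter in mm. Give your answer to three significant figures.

D ≈ 555 mm

Swamee-Jain (Type III): D = 0.66·[ε^1.25·(LQ²/(gh_f))^4.75 + ν·Q^9.4·(L/(gh_f))^5.2]^0.04
LQ²/(gh_f) = 4.931; L/(gh_f) = 37.42
Term 1 = ε^1.25·(…)^4.75 = 9.42×10^-5; Term 2 = ν·Q^9.4·(…)^5.2 = 0.0130
D = 0.66·(9.42×10^-5 + 0.0130)^0.04 = 0.5550 m = 555 mm
Check: V = 1.50 m/s, Re = 7.06×10^5, f = 0.01237, h_f = 6.40 m ≈ 6.81 m ✓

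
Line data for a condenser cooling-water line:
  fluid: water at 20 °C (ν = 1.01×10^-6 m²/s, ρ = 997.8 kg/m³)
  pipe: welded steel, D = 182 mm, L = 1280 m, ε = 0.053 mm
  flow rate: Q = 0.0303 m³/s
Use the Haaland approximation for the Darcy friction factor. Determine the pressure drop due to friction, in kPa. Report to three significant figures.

V = 4Q/(πD²) = 4·0.0303/(π·0.182²) = 1.165 m/s
Re = VD/ν = 1.165·0.182/1.01×10^-6 = 2.10×10^5 → turbulent
ε/D = 0.053/182 = 2.91×10^-4
Haaland: f = 0.01736
h_f = f(L/D)V²/(2g) = 0.01736·(1280/0.182)·1.165²/(2·9.81) = 8.440 m
Δp = ρg·h_f = 997.8·9.81·8.440 = 82.62 kPa

Δp ≈ 82.6 kPa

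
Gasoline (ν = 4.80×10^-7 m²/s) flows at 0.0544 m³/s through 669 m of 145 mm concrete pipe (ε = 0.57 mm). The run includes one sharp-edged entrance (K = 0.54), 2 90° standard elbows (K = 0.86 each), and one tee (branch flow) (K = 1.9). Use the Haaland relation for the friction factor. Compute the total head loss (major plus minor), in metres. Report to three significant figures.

H_L ≈ 74.9 m

V = 4Q/(πD²) = 3.294 m/s; V²/2g = 0.5532 m
Re = 9.95×10^5, ε/D = 0.00393 → f = 0.02843 (Haaland)
Major: h_f = f(L/D)·V²/2g = 0.02843·4614·0.5532 = 72.56 m
Minor: ΣK = 4.16; h_m = ΣK·V²/2g = 2.301 m
Total H_L = 72.56 + 2.301 = 74.86 m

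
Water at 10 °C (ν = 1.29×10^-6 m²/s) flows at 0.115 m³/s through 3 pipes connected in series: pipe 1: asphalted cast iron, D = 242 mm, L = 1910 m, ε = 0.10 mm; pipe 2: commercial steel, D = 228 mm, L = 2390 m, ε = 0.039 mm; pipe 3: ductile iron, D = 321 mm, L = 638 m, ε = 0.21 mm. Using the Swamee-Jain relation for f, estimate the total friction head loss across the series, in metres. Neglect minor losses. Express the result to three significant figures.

H ≈ 112 m

Pipe 1: V = 2.500 m/s, Re = 4.69×10^5, ε/D = 4.13×10^-4, f = 0.01727, h_1 = f(L/D)V²/2g = 43.43 m
Pipe 2: V = 2.817 m/s, Re = 4.98×10^5, ε/D = 1.71×10^-4, f = 0.01524, h_2 = f(L/D)V²/2g = 64.59 m
Pipe 3: V = 1.421 m/s, Re = 3.54×10^5, ε/D = 6.54×10^-4, f = 0.01898, h_3 = f(L/D)V²/2g = 3.883 m
Series → Q common, losses add: H = Σh = 111.9 m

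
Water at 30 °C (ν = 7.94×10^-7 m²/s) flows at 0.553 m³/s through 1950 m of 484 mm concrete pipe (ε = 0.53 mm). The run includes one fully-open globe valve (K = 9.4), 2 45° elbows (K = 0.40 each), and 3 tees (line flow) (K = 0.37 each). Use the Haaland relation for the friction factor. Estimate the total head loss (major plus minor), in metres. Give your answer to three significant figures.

H_L ≈ 42.8 m

V = 4Q/(πD²) = 3.006 m/s; V²/2g = 0.4605 m
Re = 1.83×10^6, ε/D = 0.00110 → f = 0.02025 (Haaland)
Major: h_f = f(L/D)·V²/2g = 0.02025·4029·0.4605 = 37.57 m
Minor: ΣK = 11.3; h_m = ΣK·V²/2g = 5.208 m
Total H_L = 37.57 + 5.208 = 42.78 m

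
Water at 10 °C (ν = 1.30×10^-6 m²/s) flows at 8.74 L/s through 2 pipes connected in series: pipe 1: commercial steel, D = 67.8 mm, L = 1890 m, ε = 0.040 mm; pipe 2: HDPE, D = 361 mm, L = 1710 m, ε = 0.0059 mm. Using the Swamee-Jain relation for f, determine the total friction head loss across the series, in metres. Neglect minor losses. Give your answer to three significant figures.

Pipe 1: V = 2.421 m/s, Re = 1.26×10^5, ε/D = 5.90×10^-4, f = 0.02025, h_1 = f(L/D)V²/2g = 168.6 m
Pipe 2: V = 0.08539 m/s, Re = 2.37×10^4, ε/D = 1.63×10^-5, f = 0.02479, h_2 = f(L/D)V²/2g = 0.04364 m
Series → Q common, losses add: H = Σh = 168.7 m

H ≈ 169 m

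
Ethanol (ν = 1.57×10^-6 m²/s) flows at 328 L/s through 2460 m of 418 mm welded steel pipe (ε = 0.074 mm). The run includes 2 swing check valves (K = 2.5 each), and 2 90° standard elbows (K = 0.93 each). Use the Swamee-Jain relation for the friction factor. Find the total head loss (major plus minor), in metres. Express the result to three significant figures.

H_L ≈ 27.7 m

V = 4Q/(πD²) = 2.390 m/s; V²/2g = 0.2912 m
Re = 6.36×10^5, ε/D = 1.77×10^-4 → f = 0.01498 (Swamee-Jain)
Major: h_f = f(L/D)·V²/2g = 0.01498·5885·0.2912 = 25.67 m
Minor: ΣK = 6.86; h_m = ΣK·V²/2g = 1.998 m
Total H_L = 25.67 + 1.998 = 27.67 m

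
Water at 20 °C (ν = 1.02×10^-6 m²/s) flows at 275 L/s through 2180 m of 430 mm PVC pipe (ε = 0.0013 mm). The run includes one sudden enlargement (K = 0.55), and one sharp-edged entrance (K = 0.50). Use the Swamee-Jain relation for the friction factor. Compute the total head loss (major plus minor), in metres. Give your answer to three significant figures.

H_L ≈ 11.4 m

V = 4Q/(πD²) = 1.894 m/s; V²/2g = 0.1828 m
Re = 7.98×10^5, ε/D = 3.02×10^-6 → f = 0.01213 (Swamee-Jain)
Major: h_f = f(L/D)·V²/2g = 0.01213·5070·0.1828 = 11.24 m
Minor: ΣK = 1.05; h_m = ΣK·V²/2g = 0.1919 m
Total H_L = 11.24 + 0.1919 = 11.43 m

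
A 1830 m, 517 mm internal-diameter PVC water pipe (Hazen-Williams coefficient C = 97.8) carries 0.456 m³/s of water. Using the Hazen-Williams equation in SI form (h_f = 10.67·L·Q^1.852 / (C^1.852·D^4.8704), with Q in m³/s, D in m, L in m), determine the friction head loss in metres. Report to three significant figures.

h_f ≈ 23.4 m

h_f = 10.67·1830·0.456^1.852 / (97.8^1.852·0.517^4.8704) = 23.35 m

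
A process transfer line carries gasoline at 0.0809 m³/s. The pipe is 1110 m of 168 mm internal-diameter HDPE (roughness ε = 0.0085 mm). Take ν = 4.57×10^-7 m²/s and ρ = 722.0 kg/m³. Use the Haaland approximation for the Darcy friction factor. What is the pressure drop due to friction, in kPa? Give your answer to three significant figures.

Δp ≈ 386 kPa

V = 4Q/(πD²) = 4·0.0809/(π·0.168²) = 3.650 m/s
Re = VD/ν = 3.650·0.168/4.57×10^-7 = 1.34×10^6 → turbulent
ε/D = 0.0085/168 = 5.06×10^-5
Haaland: f = 0.01215
h_f = f(L/D)V²/(2g) = 0.01215·(1110/0.168)·3.650²/(2·9.81) = 54.51 m
Δp = ρg·h_f = 722.0·9.81·54.51 = 386.1 kPa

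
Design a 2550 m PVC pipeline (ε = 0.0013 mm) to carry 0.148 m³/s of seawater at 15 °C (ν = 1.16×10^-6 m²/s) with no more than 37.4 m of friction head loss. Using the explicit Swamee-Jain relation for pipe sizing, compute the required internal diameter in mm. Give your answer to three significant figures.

D ≈ 279 mm

Swamee-Jain (Type III): D = 0.66·[ε^1.25·(LQ²/(gh_f))^4.75 + ν·Q^9.4·(L/(gh_f))^5.2]^0.04
LQ²/(gh_f) = 0.1522; L/(gh_f) = 6.950
Term 1 = ε^1.25·(…)^4.75 = 5.75×10^-12; Term 2 = ν·Q^9.4·(…)^5.2 = 4.40×10^-10
D = 0.66·(5.75×10^-12 + 4.40×10^-10)^0.04 = 0.2789 m = 279 mm
Check: V = 2.42 m/s, Re = 5.82×10^5, f = 0.01282, h_f = 35.1 m ≈ 37.4 m ✓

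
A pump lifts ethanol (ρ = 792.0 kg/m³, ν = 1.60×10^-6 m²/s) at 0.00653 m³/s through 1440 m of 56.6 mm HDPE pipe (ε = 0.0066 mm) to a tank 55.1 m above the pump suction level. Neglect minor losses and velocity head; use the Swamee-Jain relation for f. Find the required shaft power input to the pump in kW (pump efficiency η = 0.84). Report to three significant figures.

P_shaft ≈ 13.3 kW

V = 4Q/(πD²) = 2.595 m/s; Re = 9.18×10^4; ε/D = 1.17×10^-4; f = 0.01884
h_f = f(L/D)V²/2g = 164.5 m
Total head H = z + h_f = 55.1 + 164.5 = 219.6 m
P_hyd = ρgQH = 792.0·9.81·0.00653·219.6 = 11.14 kW
P_shaft = P_hyd/η = 11.14/0.84 = 13.27 kW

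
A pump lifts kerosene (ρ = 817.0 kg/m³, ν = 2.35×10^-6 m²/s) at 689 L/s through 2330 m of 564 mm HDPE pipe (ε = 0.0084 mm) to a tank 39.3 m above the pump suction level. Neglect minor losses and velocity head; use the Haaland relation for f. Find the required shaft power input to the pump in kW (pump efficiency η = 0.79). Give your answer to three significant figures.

P_shaft ≈ 416 kW

V = 4Q/(πD²) = 2.758 m/s; Re = 6.62×10^5; ε/D = 1.49×10^-5; f = 0.01264
h_f = f(L/D)V²/2g = 20.25 m
Total head H = z + h_f = 39.3 + 20.25 = 59.55 m
P_hyd = ρgQH = 817.0·9.81·0.689·59.55 = 328.8 kW
P_shaft = P_hyd/η = 328.8/0.79 = 416.2 kW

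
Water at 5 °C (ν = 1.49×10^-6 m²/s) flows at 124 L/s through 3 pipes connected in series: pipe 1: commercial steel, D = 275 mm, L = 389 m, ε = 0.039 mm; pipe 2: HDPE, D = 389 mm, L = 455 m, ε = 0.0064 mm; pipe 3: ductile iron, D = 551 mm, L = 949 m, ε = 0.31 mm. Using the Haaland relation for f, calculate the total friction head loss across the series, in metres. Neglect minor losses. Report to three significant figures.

Pipe 1: V = 2.088 m/s, Re = 3.85×10^5, ε/D = 1.42×10^-4, f = 0.01513, h_1 = f(L/D)V²/2g = 4.754 m
Pipe 2: V = 1.043 m/s, Re = 2.72×10^5, ε/D = 1.65×10^-5, f = 0.01473, h_2 = f(L/D)V²/2g = 0.9561 m
Pipe 3: V = 0.5200 m/s, Re = 1.92×10^5, ε/D = 5.63×10^-4, f = 0.01902, h_3 = f(L/D)V²/2g = 0.4515 m
Series → Q common, losses add: H = Σh = 6.162 m

H ≈ 6.16 m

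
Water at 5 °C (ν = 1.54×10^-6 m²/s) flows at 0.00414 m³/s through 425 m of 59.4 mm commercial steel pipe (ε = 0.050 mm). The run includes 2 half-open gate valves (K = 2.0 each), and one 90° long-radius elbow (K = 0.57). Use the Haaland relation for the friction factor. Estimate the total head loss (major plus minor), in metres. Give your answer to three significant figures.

V = 4Q/(πD²) = 1.494 m/s; V²/2g = 0.1138 m
Re = 5.76×10^4, ε/D = 8.42×10^-4 → f = 0.02282 (Haaland)
Major: h_f = f(L/D)·V²/2g = 0.02282·7155·0.1138 = 18.58 m
Minor: ΣK = 4.57; h_m = ΣK·V²/2g = 0.5199 m
Total H_L = 18.58 + 0.5199 = 19.10 m

H_L ≈ 19.1 m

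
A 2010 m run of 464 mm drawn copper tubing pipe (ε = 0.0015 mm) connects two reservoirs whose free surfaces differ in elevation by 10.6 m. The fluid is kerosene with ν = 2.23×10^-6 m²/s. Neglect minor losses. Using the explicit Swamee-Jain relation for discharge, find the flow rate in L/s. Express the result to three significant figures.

Swamee-Jain (Type II): Q = -0.965·√(gD⁵h_f/L)·ln[ε/(3.7D) + √(3.17ν²L/(gD³h_f))]
√(gD⁵h_f/L) = √(9.81·0.464⁵·10.6/2010) = 0.03336
ε/(3.7D) = 8.74×10^-7; √(3.17ν²L/(gD³h_f)) = 5.52×10^-5
Q = -0.965·0.03336·ln(5.610×10^-5) = 0.3151 m³/s
Check: V = 1.86 m/s, Re = 3.88×10^5, f = 0.01375, h_f = 10.5 m ≈ 10.6 m ✓

Q ≈ 315 L/s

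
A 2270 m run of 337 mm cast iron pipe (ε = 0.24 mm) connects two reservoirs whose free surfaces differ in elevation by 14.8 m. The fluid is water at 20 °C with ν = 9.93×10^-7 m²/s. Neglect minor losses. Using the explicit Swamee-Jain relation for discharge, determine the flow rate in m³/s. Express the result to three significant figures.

Swamee-Jain (Type II): Q = -0.965·√(gD⁵h_f/L)·ln[ε/(3.7D) + √(3.17ν²L/(gD³h_f))]
√(gD⁵h_f/L) = √(9.81·0.337⁵·14.8/2270) = 0.01667
ε/(3.7D) = 1.92×10^-4; √(3.17ν²L/(gD³h_f)) = 3.57×10^-5
Q = -0.965·0.01667·ln(2.282×10^-4) = 0.1349 m³/s
Check: V = 1.51 m/s, Re = 5.13×10^5, f = 0.01897, h_f = 14.9 m ≈ 14.8 m ✓

Q ≈ 0.135 m³/s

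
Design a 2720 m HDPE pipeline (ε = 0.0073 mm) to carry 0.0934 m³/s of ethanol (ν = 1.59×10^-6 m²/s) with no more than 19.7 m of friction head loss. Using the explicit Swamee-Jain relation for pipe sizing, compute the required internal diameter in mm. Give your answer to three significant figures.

Swamee-Jain (Type III): D = 0.66·[ε^1.25·(LQ²/(gh_f))^4.75 + ν·Q^9.4·(L/(gh_f))^5.2]^0.04
LQ²/(gh_f) = 0.1228; L/(gh_f) = 14.07
Term 1 = ε^1.25·(…)^4.75 = 1.79×10^-11; Term 2 = ν·Q^9.4·(…)^5.2 = 3.12×10^-10
D = 0.66·(1.79×10^-11 + 3.12×10^-10)^0.04 = 0.2756 m = 276 mm
Check: V = 1.57 m/s, Re = 2.71×10^5, f = 0.01494, h_f = 18.4 m ≈ 19.7 m ✓

D ≈ 276 mm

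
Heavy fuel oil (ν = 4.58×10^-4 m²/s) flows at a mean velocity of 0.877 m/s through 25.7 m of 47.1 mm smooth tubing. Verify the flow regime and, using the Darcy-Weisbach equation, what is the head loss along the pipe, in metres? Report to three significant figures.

Re = VD/ν = 0.877·0.04710/4.58×10^-4 = 90.2 → laminar (Re < 2300)
f = 64/Re = 0.7096
h_f = f(L/D)V²/(2g) = 0.7096·(25.7/0.04710)·0.877²/(2·9.81) = 15.18 m

h_f ≈ 15.2 m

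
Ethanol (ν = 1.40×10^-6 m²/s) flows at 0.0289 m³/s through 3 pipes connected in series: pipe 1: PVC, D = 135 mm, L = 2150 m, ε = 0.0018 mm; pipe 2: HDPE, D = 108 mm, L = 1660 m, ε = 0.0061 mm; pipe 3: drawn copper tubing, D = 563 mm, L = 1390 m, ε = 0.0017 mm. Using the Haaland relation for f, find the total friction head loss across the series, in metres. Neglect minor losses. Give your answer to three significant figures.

Pipe 1: V = 2.019 m/s, Re = 1.95×10^5, ε/D = 1.33×10^-5, f = 0.01566, h_1 = f(L/D)V²/2g = 51.82 m
Pipe 2: V = 3.155 m/s, Re = 2.43×10^5, ε/D = 5.65×10^-5, f = 0.01536, h_2 = f(L/D)V²/2g = 119.7 m
Pipe 3: V = 0.1161 m/s, Re = 4.67×10^4, ε/D = 3.02×10^-6, f = 0.02104, h_3 = f(L/D)V²/2g = 0.03569 m
Series → Q common, losses add: H = Σh = 171.6 m

H ≈ 172 m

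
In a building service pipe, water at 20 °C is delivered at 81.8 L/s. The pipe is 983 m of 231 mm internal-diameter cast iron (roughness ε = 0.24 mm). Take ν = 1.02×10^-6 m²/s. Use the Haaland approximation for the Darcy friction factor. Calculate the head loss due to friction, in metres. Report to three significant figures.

V = 4Q/(πD²) = 4·0.0818/(π·0.231²) = 1.952 m/s
Re = VD/ν = 1.952·0.231/1.02×10^-6 = 4.42×10^5 → turbulent
ε/D = 0.24/231 = 0.00104
Haaland: f = 0.02043
h_f = f(L/D)V²/(2g) = 0.02043·(983/0.231)·1.952²/(2·9.81) = 16.88 m

h_f ≈ 16.9 m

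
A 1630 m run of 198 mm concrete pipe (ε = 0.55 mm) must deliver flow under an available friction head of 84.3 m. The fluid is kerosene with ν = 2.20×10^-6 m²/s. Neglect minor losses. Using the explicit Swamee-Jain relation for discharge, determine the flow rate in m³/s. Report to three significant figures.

Swamee-Jain (Type II): Q = -0.965·√(gD⁵h_f/L)·ln[ε/(3.7D) + √(3.17ν²L/(gD³h_f))]
√(gD⁵h_f/L) = √(9.81·0.198⁵·84.3/1630) = 0.01243
ε/(3.7D) = 7.51×10^-4; √(3.17ν²L/(gD³h_f)) = 6.24×10^-5
Q = -0.965·0.01243·ln(8.132×10^-4) = 0.08531 m³/s
Check: V = 2.77 m/s, Re = 2.49×10^5, f = 0.02634, h_f = 84.8 m ≈ 84.3 m ✓

Q ≈ 0.0853 m³/s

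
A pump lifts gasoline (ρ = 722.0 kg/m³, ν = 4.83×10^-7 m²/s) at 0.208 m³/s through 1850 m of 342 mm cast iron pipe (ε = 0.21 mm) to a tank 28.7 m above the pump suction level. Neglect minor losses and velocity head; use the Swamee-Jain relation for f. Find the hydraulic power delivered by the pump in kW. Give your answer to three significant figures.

V = 4Q/(πD²) = 2.264 m/s; Re = 1.60×10^6; ε/D = 6.14×10^-4; f = 0.01785
h_f = f(L/D)V²/2g = 25.23 m
Total head H = z + h_f = 28.7 + 25.23 = 53.93 m
P_hyd = ρgQH = 722.0·9.81·0.208·53.93 = 79.45 kW

P_hyd ≈ 79.4 kW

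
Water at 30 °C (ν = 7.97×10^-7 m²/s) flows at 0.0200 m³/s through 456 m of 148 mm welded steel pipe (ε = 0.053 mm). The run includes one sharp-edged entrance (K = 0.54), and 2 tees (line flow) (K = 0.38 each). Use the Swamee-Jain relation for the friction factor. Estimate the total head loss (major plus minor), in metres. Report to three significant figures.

H_L ≈ 3.91 m

V = 4Q/(πD²) = 1.163 m/s; V²/2g = 0.06889 m
Re = 2.16×10^5, ε/D = 3.58×10^-4 → f = 0.01800 (Swamee-Jain)
Major: h_f = f(L/D)·V²/2g = 0.01800·3081·0.06889 = 3.820 m
Minor: ΣK = 1.30; h_m = ΣK·V²/2g = 0.08955 m
Total H_L = 3.820 + 0.08955 = 3.910 m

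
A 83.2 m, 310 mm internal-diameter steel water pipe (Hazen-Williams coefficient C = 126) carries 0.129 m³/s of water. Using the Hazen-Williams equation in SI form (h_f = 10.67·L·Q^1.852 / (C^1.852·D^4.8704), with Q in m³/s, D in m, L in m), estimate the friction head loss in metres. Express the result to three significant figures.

h_f ≈ 0.774 m

h_f = 10.67·83.2·0.129^1.852 / (126^1.852·0.310^4.8704) = 0.7735 m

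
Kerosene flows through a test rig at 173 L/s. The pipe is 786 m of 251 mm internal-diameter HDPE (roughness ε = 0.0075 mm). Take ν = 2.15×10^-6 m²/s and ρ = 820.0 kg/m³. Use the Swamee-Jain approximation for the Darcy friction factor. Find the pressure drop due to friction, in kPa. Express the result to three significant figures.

Δp ≈ 220 kPa

V = 4Q/(πD²) = 4·0.173/(π·0.251²) = 3.496 m/s
Re = VD/ν = 3.496·0.251/2.15×10^-6 = 4.08×10^5 → turbulent
ε/D = 0.0075/251 = 2.99×10^-5
Swamee-Jain: f = 0.01399
h_f = f(L/D)V²/(2g) = 0.01399·(786/0.251)·3.496²/(2·9.81) = 27.30 m
Δp = ρg·h_f = 820.0·9.81·27.30 = 219.6 kPa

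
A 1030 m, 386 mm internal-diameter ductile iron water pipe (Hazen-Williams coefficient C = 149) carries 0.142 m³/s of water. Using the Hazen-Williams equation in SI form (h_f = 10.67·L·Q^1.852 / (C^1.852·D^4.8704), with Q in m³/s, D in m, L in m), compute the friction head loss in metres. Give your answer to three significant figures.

h_f = 10.67·1030·0.142^1.852 / (149^1.852·0.386^4.8704) = 2.883 m

h_f ≈ 2.88 m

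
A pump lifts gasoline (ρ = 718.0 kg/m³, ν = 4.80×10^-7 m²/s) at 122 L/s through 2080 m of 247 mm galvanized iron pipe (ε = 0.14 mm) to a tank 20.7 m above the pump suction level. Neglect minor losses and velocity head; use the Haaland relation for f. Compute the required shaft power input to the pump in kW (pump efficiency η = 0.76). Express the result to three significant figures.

P_shaft ≈ 78.5 kW

V = 4Q/(πD²) = 2.546 m/s; Re = 1.31×10^6; ε/D = 5.67×10^-4; f = 0.01752
h_f = f(L/D)V²/2g = 48.76 m
Total head H = z + h_f = 20.7 + 48.76 = 69.46 m
P_hyd = ρgQH = 718.0·9.81·0.122·69.46 = 59.69 kW
P_shaft = P_hyd/η = 59.69/0.76 = 78.53 kW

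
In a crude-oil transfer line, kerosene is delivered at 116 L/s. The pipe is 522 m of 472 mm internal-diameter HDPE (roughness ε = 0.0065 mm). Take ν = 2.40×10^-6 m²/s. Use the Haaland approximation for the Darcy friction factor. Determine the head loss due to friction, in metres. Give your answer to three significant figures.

h_f ≈ 0.420 m

V = 4Q/(πD²) = 4·0.116/(π·0.472²) = 0.6630 m/s
Re = VD/ν = 0.6630·0.472/2.40×10^-6 = 1.30×10^5 → turbulent
ε/D = 0.0065/472 = 1.38×10^-5
Haaland: f = 0.01694
h_f = f(L/D)V²/(2g) = 0.01694·(522/0.472)·0.6630²/(2·9.81) = 0.4196 m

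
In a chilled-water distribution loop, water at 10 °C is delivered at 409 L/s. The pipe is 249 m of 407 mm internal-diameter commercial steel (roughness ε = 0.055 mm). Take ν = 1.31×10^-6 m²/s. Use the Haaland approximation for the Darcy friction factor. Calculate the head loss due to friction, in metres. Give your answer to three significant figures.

h_f ≈ 4.26 m

V = 4Q/(πD²) = 4·0.409/(π·0.407²) = 3.144 m/s
Re = VD/ν = 3.144·0.407/1.31×10^-6 = 9.77×10^5 → turbulent
ε/D = 0.055/407 = 1.35×10^-4
Haaland: f = 0.01384
h_f = f(L/D)V²/(2g) = 0.01384·(249/0.407)·3.144²/(2·9.81) = 4.264 m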